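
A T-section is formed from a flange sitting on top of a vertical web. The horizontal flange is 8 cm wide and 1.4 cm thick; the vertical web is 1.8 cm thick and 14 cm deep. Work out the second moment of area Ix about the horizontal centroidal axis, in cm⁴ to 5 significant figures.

Treat the section as a set of non-overlapping primitives; coordinates are from the bounding-box lower-left.
Flange: 8 × 1.4, A = 11.2 cm², y = 14.7 cm, Ī = 1.829333 cm⁴.
Web: 1.8 × 14, A = 25.2 cm², y = 7 cm, Ī = 411.6 cm⁴.
Centroid: ȳ = ΣA·y / ΣA = 9.369231 cm.
Transfer each piece to the horizontal centroidal axis using Ī + A·d² with d = y − 9.369231:
  flange: d = 5.330769 cm → contributes +320.1009 cm⁴
  web: d = -2.369231 cm → contributes +553.054 cm⁴
Total I = 873.1549 cm⁴.

Ix ≈ 873.15 cm⁴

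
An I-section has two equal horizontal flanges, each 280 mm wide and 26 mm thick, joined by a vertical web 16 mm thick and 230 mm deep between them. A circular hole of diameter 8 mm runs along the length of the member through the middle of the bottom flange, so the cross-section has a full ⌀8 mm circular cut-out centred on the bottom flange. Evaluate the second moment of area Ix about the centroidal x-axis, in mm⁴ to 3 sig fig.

Treat the section as a set of non-overlapping primitives; coordinates are from the bounding-box lower-left.
Bottom flange: 280 × 26, A = 7 280 mm², y = 13 mm, Ī = 410 107 mm⁴.
Web: 16 × 230, A = 3 680 mm², y = 141 mm, Ī = 16 222 667 mm⁴.
Top flange: 280 × 26, A = 7 280 mm², y = 269 mm, Ī = 410 107 mm⁴.
Hole (subtracted): ⌀8, A = 50.265 mm², y = 13 mm, Ī = 201.06 mm⁴.
Centroid: ȳ = ΣA·y / ΣA = 141.35 mm.
Transfer each piece to the centroidal x-axis using Ī + A·d² with d = y − 141.35:
  bottom flange: d = -128.35 mm → contributes +120 345 749 mm⁴
  web: d = -0.35371 mm → contributes +16 223 127 mm⁴
  top flange: d = 127.65 mm → contributes +119 027 326 mm⁴
  hole: d = -128.35 mm → contributes −828 309 mm⁴
Total I = 254 767 893 mm⁴.

Ix ≈ 2.55 × 10⁸ mm⁴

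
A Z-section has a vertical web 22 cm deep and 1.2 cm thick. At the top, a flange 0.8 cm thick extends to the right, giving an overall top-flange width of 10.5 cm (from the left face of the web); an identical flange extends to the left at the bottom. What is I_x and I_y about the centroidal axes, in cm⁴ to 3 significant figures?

Split into non-overlapping primitives; take the origin at the lower-left of the bounding box.
Web: 1.2 × 22, A = 26.4 cm², y = 11 cm, Ī = 1064.8 cm⁴.
Top flange (beyond web): 9.3 × 0.8, A = 7.44 cm², y = 21.6 cm, Ī = 0.3968 cm⁴.
Bottom flange (beyond web): 9.3 × 0.8, A = 7.44 cm², y = 0.4 cm, Ī = 0.3968 cm⁴.
Centroid: ȳ = ΣA·y / ΣA = 11 cm.
Transfer each piece to the centroidal x-axis using Ī + A·d² with d = y − 11:
  web: d = 0 cm → contributes +1064.8 cm⁴
  top flange (beyond web): d = 10.6 cm → contributes +836.36 cm⁴
  bottom flange (beyond web): d = -10.6 cm → contributes +836.36 cm⁴
Total I = 2737.5 cm⁴.
For the y-axis: x̄ = 9.9 cm.
Repeating about the centroidal y-axis gives I_y = 520.55 cm⁴.

I_x ≈ 2740 cm⁴, I_y ≈ 521 cm⁴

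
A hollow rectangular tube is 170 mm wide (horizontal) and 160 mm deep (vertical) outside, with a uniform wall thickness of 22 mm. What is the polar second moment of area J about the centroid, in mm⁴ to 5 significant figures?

J ≈ 8.7807 × 10⁷ mm⁴

Split into non-overlapping primitives; take the origin at the lower-left of the bounding box.
Outer rectangle: 170 × 160, A = 27 200 mm², y = 80 mm, Ī = 58 026 667 mm⁴.
Inner void (subtracted): 126 × 116, A = 14 616 mm², y = 80 mm, Ī = 16 389 408 mm⁴.
By symmetry the centroid is at mid-height, ȳ = 80 mm.
All pieces are centred on the centroidal x-axis, so I = ΣĪ (holes subtracted) = 41 637 259 mm⁴.
Repeating about the centroidal y-axis gives I_y = 46 169 699 mm⁴.
Polar second moment: J = I_x + I_y = 87 806 957 mm⁴.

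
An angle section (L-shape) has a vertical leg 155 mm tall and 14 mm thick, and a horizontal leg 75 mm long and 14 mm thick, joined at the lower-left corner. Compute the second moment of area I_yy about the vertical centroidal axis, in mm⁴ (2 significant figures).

Decompose the section into non-overlapping parts with the origin at the bottom-left of its bounding rectangle.
Vertical leg: 14 × 155, A = 2 170 mm², x = 7 mm, Ī = 35 443 mm⁴.
Horizontal leg (remainder): 61 × 14, A = 854 mm², x = 44.5 mm, Ī = 264 811 mm⁴.
Centroid: x̄ = ΣA·x / ΣA = 17.59 mm.
Transfer each piece to the vertical centroidal axis using Ī + A·d² with d = x − 17.59:
  vertical leg: d = -10.59 mm → contributes +278 817 mm⁴
  horizontal leg (remainder): d = 26.91 mm → contributes +883 221 mm⁴
Total I = 1 162 038 mm⁴.

I_yy ≈ 1.2 × 10⁶ mm⁴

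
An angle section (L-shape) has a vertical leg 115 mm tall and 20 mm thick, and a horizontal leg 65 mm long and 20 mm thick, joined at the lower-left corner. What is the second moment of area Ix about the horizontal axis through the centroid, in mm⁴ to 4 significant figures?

Split into non-overlapping primitives; take the origin at the lower-left of the bounding box.
Vertical leg: 20 × 115, A = 2 300 mm², y = 57.5 mm, Ī = 2 534 792 mm⁴.
Horizontal leg (remainder): 45 × 20, A = 900 mm², y = 10 mm, Ī = 30 000 mm⁴.
Centroid: ȳ = ΣA·y / ΣA = 44.1406 mm.
Transfer each piece to the horizontal axis through the centroid using Ī + A·d² with d = y − 44.1406:
  vertical leg: d = 13.3594 mm → contributes +2 945 279 mm⁴
  horizontal leg (remainder): d = -34.1406 mm → contributes +1 079 024 mm⁴
Total I = 4 024 303 mm⁴.

Ix ≈ 4.024 × 10⁶ mm⁴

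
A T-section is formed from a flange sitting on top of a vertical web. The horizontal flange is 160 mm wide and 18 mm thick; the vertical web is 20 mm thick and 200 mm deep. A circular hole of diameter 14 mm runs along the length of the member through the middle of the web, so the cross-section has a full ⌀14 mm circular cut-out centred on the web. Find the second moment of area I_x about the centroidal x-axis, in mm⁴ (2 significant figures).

Treat the section as a set of non-overlapping primitives; coordinates are from the bounding-box lower-left.
Flange: 160 × 18, A = 2 880 mm², y = 209 mm, Ī = 77 760 mm⁴.
Web: 20 × 200, A = 4 000 mm², y = 100 mm, Ī = 13 333 333 mm⁴.
Hole (subtracted): ⌀14, A = 153.9 mm², y = 100 mm, Ī = 1 886 mm⁴.
Centroid: ȳ = ΣA·y / ΣA = 146.7 mm.
Transfer each piece to the centroidal x-axis using Ī + A·d² with d = y − 146.7:
  flange: d = 62.33 mm → contributes +11 265 859 mm⁴
  web: d = -46.67 mm → contributes +22 046 504 mm⁴
  hole: d = -46.67 mm → contributes −337 208 mm⁴
Total I = 32 975 156 mm⁴.

I_x ≈ 3.3 × 10⁷ mm⁴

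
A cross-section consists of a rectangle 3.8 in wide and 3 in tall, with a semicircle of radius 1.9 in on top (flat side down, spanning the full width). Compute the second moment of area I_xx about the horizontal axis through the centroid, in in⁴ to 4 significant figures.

Split into non-overlapping primitives; take the origin at the lower-left of the bounding box.
Rectangular body: 3.8 × 3, A = 11.4 in², y = 1.5 in, Ī = 8.55 in⁴.
Semicircular cap: semicircle r = 1.9, A = 5.67057 in², y = 3.80639 in, Ī = 1.43036 in⁴.
Centroid: ȳ = ΣA·y / ΣA = 2.26614 in.
Transfer each piece to the horizontal axis through the centroid using Ī + A·d² with d = y − 2.26614:
  rectangular body: d = -0.766145 in → contributes +15.2415 in⁴
  semicircular cap: d = 1.54024 in → contributes +14.8829 in⁴
Total I = 30.1244 in⁴.

I_xx ≈ 30.12 in⁴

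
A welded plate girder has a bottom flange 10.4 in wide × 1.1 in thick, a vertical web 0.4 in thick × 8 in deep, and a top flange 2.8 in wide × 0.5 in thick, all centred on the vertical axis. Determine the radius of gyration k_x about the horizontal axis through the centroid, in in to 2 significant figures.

k_x ≈ 3.0 in

Treat the section as a set of non-overlapping primitives; coordinates are from the bounding-box lower-left.
Bottom plate: 10.4 × 1.1, A = 11.44 in², y = 0.55 in, Ī = 1.154 in⁴.
Web plate: 0.4 × 8, A = 3.2 in², y = 5.1 in, Ī = 17.07 in⁴.
Top plate: 2.8 × 0.5, A = 1.4 in², y = 9.35 in, Ī = 0.02917 in⁴.
Centroid: ȳ = ΣA·y / ΣA = 2.226 in.
Transfer each piece to the horizontal axis through the centroid using Ī + A·d² with d = y − 2.226:
  bottom plate: d = -1.676 in → contributes +33.28 in⁴
  web plate: d = 2.874 in → contributes +43.5 in⁴
  top plate: d = 7.124 in → contributes +71.08 in⁴
Total I = 147.9 in⁴.
Radius of gyration: k = √(I/A) = √(147.9 / 16.04) = 3.036 in.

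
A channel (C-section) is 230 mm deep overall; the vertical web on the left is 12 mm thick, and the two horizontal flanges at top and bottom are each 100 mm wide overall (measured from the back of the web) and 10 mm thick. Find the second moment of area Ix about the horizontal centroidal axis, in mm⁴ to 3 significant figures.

Ix ≈ 3.35 × 10⁷ mm⁴

Split into non-overlapping primitives; take the origin at the lower-left of the bounding box.
Web: 12 × 230, A = 2 760 mm², y = 115 mm, Ī = 12 167 000 mm⁴.
Top flange (beyond web): 88 × 10, A = 880 mm², y = 225 mm, Ī = 7333.3 mm⁴.
Bottom flange (beyond web): 88 × 10, A = 880 mm², y = 5 mm, Ī = 7333.3 mm⁴.
By symmetry the centroid is at mid-height, ȳ = 115 mm.
Transfer each piece to the horizontal centroidal axis using Ī + A·d² with d = y − 115:
  web: d = 0 mm → contributes +12 167 000 mm⁴
  top flange (beyond web): d = 110 mm → contributes +10 655 333 mm⁴
  bottom flange (beyond web): d = -110 mm → contributes +10 655 333 mm⁴
Total I = 33 477 667 mm⁴.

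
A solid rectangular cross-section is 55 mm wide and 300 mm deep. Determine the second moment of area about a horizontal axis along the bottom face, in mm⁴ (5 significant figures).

The section: 55 × 300, A = 16 500 mm², y = 150 mm, Ī = 123 750 000 mm⁴.
Transfer it to the base of the section using Ī + A·d² with d = y − 0:
  the section: d = 150 mm → contributes +495 000 000 mm⁴
Total I = 495 000 000 mm⁴.

I_base ≈ 4.9500 × 10⁸ mm⁴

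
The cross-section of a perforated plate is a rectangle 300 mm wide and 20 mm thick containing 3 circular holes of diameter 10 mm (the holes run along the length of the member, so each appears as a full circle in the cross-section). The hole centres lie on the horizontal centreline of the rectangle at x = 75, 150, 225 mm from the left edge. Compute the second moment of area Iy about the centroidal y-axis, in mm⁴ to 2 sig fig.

Break the section into simple shapes (no overlaps), measuring from the bottom-left corner of the bounding box.
Plate: 300 × 20, A = 6 000 mm², x = 150 mm, Ī = 45 000 000 mm⁴.
Hole 1 (subtracted): ⌀10, A = 78.54 mm², x = 75 mm, Ī = 490.9 mm⁴.
Hole 2 (subtracted): ⌀10, A = 78.54 mm², x = 150 mm, Ī = 490.9 mm⁴.
Hole 3 (subtracted): ⌀10, A = 78.54 mm², x = 225 mm, Ī = 490.9 mm⁴.
By symmetry the centroid is at mid-width, x̄ = 150 mm.
Transfer each piece to the centroidal y-axis using Ī + A·d² with d = x − 150:
  plate: d = 0 mm → contributes +45 000 000 mm⁴
  hole 1: d = -75 mm → contributes −442 277 mm⁴
  hole 2: d = 0 mm → contributes −490.9 mm⁴
  hole 3: d = 75 mm → contributes −442 277 mm⁴
Total I = 44 114 954 mm⁴.

Iy ≈ 4.4 × 10⁷ mm⁴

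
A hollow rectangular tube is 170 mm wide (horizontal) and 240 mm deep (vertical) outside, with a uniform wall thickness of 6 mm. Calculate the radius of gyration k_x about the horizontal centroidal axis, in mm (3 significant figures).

Break the section into simple shapes (no overlaps), measuring from the bottom-left corner of the bounding box.
Outer rectangle: 170 × 240, A = 40 800 mm², y = 120 mm, Ī = 195 840 000 mm⁴.
Inner void (subtracted): 158 × 228, A = 36 024 mm², y = 120 mm, Ī = 156 055 968 mm⁴.
By symmetry the centroid is at mid-height, ȳ = 120 mm.
All pieces are centred on the horizontal centroidal axis, so I = ΣĪ (holes subtracted) = 39 784 032 mm⁴.
Radius of gyration: k = √(I/A) = √(39 784 032 / 4 776) = 91.269 mm.

k_x ≈ 91.3 mm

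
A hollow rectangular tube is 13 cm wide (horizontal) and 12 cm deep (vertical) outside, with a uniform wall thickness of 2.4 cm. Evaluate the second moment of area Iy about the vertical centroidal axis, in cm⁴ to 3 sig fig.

Split into non-overlapping primitives; take the origin at the lower-left of the bounding box.
Outer rectangle: 13 × 12, A = 156 cm², x = 6.5 cm, Ī = 2 197 cm⁴.
Inner void (subtracted): 8.2 × 7.2, A = 59.04 cm², x = 6.5 cm, Ī = 330.82 cm⁴.
By symmetry the centroid is at mid-width, x̄ = 6.5 cm.
All pieces are centred on the vertical centroidal axis, so I = ΣĪ (holes subtracted) = 1866.2 cm⁴.

Iy ≈ 1870 cm⁴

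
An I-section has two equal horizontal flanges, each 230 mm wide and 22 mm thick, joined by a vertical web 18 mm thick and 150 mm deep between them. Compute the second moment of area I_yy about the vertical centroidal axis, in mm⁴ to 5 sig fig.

I_yy ≈ 4.4685 × 10⁷ mm⁴

Split into non-overlapping primitives; take the origin at the lower-left of the bounding box.
Bottom flange: 230 × 22, A = 5 060 mm², x = 115 mm, Ī = 22 306 167 mm⁴.
Web: 18 × 150, A = 2 700 mm², x = 115 mm, Ī = 72 900 mm⁴.
Top flange: 230 × 22, A = 5 060 mm², x = 115 mm, Ī = 22 306 167 mm⁴.
By symmetry the centroid is at mid-width, x̄ = 115 mm.
All pieces are centred on the vertical centroidal axis, so I = ΣĪ = 44 685 233 mm⁴.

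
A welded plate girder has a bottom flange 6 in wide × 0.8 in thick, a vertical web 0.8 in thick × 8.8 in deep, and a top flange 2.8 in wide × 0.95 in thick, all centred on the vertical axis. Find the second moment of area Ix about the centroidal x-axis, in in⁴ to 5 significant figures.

Ix ≈ 212.70 in⁴

Decompose the section into non-overlapping parts with the origin at the bottom-left of its bounding rectangle.
Bottom plate: 6 × 0.8, A = 4.8 in², y = 0.4 in, Ī = 0.256 in⁴.
Web plate: 0.8 × 8.8, A = 7.04 in², y = 5.2 in, Ī = 45.43147 in⁴.
Top plate: 2.8 × 0.95, A = 2.66 in², y = 10.075 in, Ī = 0.2000542 in⁴.
Centroid: ȳ = ΣA·y / ΣA = 4.505345 in.
Transfer each piece to the centroidal x-axis using Ī + A·d² with d = y − 4.505345:
  bottom plate: d = -4.105345 in → contributes +81.15451 in⁴
  web plate: d = 0.6946552 in → contributes +48.82859 in⁴
  top plate: d = 5.569655 in → contributes +82.71607 in⁴
Total I = 212.6992 in⁴.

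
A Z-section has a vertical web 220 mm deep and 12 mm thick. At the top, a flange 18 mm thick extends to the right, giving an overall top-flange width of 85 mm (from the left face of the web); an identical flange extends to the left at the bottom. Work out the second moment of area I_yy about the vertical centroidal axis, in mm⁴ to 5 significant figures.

I_yy ≈ 5.9456 × 10⁶ mm⁴

Split into non-overlapping primitives; take the origin at the lower-left of the bounding box.
Web: 12 × 220, A = 2 640 mm², x = 79 mm, Ī = 31 680 mm⁴.
Top flange (beyond web): 73 × 18, A = 1 314 mm², x = 121.5 mm, Ī = 583525.5 mm⁴.
Bottom flange (beyond web): 73 × 18, A = 1 314 mm², x = 36.5 mm, Ī = 583525.5 mm⁴.
Centroid: x̄ = ΣA·x / ΣA = 79 mm.
Transfer each piece to the vertical centroidal axis using Ī + A·d² with d = x − 79:
  web: d = 0 mm → contributes +31 680 mm⁴
  top flange (beyond web): d = 42.5 mm → contributes +2 956 938 mm⁴
  bottom flange (beyond web): d = -42.5 mm → contributes +2 956 938 mm⁴
Total I = 5 945 556 mm⁴.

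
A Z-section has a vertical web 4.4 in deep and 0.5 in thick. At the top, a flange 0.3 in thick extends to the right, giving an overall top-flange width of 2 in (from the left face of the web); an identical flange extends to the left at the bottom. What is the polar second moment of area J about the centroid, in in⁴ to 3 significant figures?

Break the section into simple shapes (no overlaps), measuring from the bottom-left corner of the bounding box.
Web: 0.5 × 4.4, A = 2.2 in², y = 2.2 in, Ī = 3.5493 in⁴.
Top flange (beyond web): 1.5 × 0.3, A = 0.45 in², y = 4.25 in, Ī = 0.003375 in⁴.
Bottom flange (beyond web): 1.5 × 0.3, A = 0.45 in², y = 0.15 in, Ī = 0.003375 in⁴.
Centroid: ȳ = ΣA·y / ΣA = 2.2 in.
Transfer each piece to the centroidal x-axis using Ī + A·d² with d = y − 2.2:
  web: d = 0 in → contributes +3.5493 in⁴
  top flange (beyond web): d = 2.05 in → contributes +1.8945 in⁴
  bottom flange (beyond web): d = -2.05 in → contributes +1.8945 in⁴
Total I = 7.3383 in⁴.
For the y-axis: x̄ = 1.75 in.
Repeating about the centroidal y-axis gives I_y = 1.1146 in⁴.
Polar second moment: J = I_x + I_y = 8.4529 in⁴.

J ≈ 8.45 in⁴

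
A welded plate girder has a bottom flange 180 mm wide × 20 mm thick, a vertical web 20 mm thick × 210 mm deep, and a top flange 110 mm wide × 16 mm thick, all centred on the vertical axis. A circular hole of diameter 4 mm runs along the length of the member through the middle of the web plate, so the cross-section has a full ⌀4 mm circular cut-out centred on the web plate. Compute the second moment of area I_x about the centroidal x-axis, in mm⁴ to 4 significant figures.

Decompose the section into non-overlapping parts with the origin at the bottom-left of its bounding rectangle.
Bottom plate: 180 × 20, A = 3 600 mm², y = 10 mm, Ī = 120 000 mm⁴.
Web plate: 20 × 210, A = 4 200 mm², y = 125 mm, Ī = 15 435 000 mm⁴.
Top plate: 110 × 16, A = 1 760 mm², y = 238 mm, Ī = 37546.7 mm⁴.
Hole (subtracted): ⌀4, A = 12.5664 mm², y = 125 mm, Ī = 12.5664 mm⁴.
Centroid: ȳ = ΣA·y / ΣA = 102.468 mm.
Transfer each piece to the centroidal x-axis using Ī + A·d² with d = y − 102.468:
  bottom plate: d = -92.4683 mm → contributes +30 901 385 mm⁴
  web plate: d = 22.5317 mm → contributes +17 567 247 mm⁴
  top plate: d = 135.532 mm → contributes +32 366 713 mm⁴
  hole: d = 22.5317 mm → contributes −6392.24 mm⁴
Total I = 80 828 953 mm⁴.

I_x ≈ 8.083 × 10⁷ mm⁴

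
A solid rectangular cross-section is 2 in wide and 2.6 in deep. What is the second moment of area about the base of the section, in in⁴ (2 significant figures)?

I_base ≈ 12 in⁴

The section: 2 × 2.6, A = 5.2 in², y = 1.3 in, Ī = 2.929 in⁴.
Transfer it to the bottom edge using Ī + A·d² with d = y − 0:
  the section: d = 1.3 in → contributes +11.72 in⁴
Total I = 11.72 in⁴.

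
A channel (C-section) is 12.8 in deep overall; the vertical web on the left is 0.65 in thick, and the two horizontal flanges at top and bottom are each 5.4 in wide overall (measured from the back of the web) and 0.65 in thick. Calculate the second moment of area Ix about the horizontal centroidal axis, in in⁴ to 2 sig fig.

Ix ≈ 340 in⁴

Split into non-overlapping primitives; take the origin at the lower-left of the bounding box.
Web: 0.65 × 12.8, A = 8.32 in², y = 6.4 in, Ī = 113.6 in⁴.
Top flange (beyond web): 4.75 × 0.65, A = 3.088 in², y = 12.48 in, Ī = 0.1087 in⁴.
Bottom flange (beyond web): 4.75 × 0.65, A = 3.088 in², y = 0.325 in, Ī = 0.1087 in⁴.
By symmetry the centroid is at mid-height, ȳ = 6.4 in.
Transfer each piece to the horizontal centroidal axis using Ī + A·d² with d = y − 6.4:
  web: d = 0 in → contributes +113.6 in⁴
  top flange (beyond web): d = 6.075 in → contributes +114.1 in⁴
  bottom flange (beyond web): d = -6.075 in → contributes +114.1 in⁴
Total I = 341.7 in⁴.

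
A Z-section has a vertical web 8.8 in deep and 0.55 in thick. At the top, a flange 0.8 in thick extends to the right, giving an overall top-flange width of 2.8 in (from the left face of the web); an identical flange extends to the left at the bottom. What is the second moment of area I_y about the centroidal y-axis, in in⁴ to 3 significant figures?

I_y ≈ 8.70 in⁴

Split into non-overlapping primitives; take the origin at the lower-left of the bounding box.
Web: 0.55 × 8.8, A = 4.84 in², x = 2.525 in, Ī = 0.12201 in⁴.
Top flange (beyond web): 2.25 × 0.8, A = 1.8 in², x = 3.925 in, Ī = 0.75938 in⁴.
Bottom flange (beyond web): 2.25 × 0.8, A = 1.8 in², x = 1.125 in, Ī = 0.75938 in⁴.
Centroid: x̄ = ΣA·x / ΣA = 2.525 in.
Transfer each piece to the centroidal y-axis using Ī + A·d² with d = x − 2.525:
  web: d = 0 in → contributes +0.12201 in⁴
  top flange (beyond web): d = 1.4 in → contributes +4.2874 in⁴
  bottom flange (beyond web): d = -1.4 in → contributes +4.2874 in⁴
Total I = 8.6968 in⁴.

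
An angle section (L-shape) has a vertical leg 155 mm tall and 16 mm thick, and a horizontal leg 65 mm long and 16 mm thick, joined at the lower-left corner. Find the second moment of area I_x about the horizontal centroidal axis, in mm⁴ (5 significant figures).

I_x ≈ 7.8592 × 10⁶ mm⁴

Split into non-overlapping primitives; take the origin at the lower-left of the bounding box.
Vertical leg: 16 × 155, A = 2 480 mm², y = 77.5 mm, Ī = 4 965 167 mm⁴.
Horizontal leg (remainder): 49 × 16, A = 784 mm², y = 8 mm, Ī = 16725.33 mm⁴.
Centroid: ȳ = ΣA·y / ΣA = 60.80637 mm.
Transfer each piece to the horizontal centroidal axis using Ī + A·d² with d = y − 60.80637:
  vertical leg: d = 16.69363 mm → contributes +5 656 286 mm⁴
  horizontal leg (remainder): d = -52.80637 mm → contributes +2 202 920 mm⁴
Total I = 7 859 206 mm⁴.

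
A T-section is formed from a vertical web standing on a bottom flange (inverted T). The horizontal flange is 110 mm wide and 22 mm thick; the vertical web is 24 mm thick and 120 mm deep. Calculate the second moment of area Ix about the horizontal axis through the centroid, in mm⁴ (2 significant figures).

Ix ≈ 1.0 × 10⁷ mm⁴

Decompose the section into non-overlapping parts with the origin at the bottom-left of its bounding rectangle.
Flange: 110 × 22, A = 2 420 mm², y = 11 mm, Ī = 97 607 mm⁴.
Web: 24 × 120, A = 2 880 mm², y = 82 mm, Ī = 3 456 000 mm⁴.
Centroid: ȳ = ΣA·y / ΣA = 49.58 mm.
Transfer each piece to the horizontal axis through the centroid using Ī + A·d² with d = y − 49.58:
  flange: d = -38.58 mm → contributes +3 699 786 mm⁴
  web: d = 32.42 mm → contributes +6 482 831 mm⁴
Total I = 10 182 617 mm⁴.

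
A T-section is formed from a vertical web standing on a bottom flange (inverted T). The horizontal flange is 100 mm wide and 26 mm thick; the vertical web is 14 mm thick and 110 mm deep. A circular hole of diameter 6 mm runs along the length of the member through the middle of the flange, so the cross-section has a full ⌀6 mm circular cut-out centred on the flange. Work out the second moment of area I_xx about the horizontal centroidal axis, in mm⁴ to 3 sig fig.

I_xx ≈ 6.15 × 10⁶ mm⁴

Split into non-overlapping primitives; take the origin at the lower-left of the bounding box.
Flange: 100 × 26, A = 2 600 mm², y = 13 mm, Ī = 146 467 mm⁴.
Web: 14 × 110, A = 1 540 mm², y = 81 mm, Ī = 1 552 833 mm⁴.
Hole (subtracted): ⌀6, A = 28.274 mm², y = 13 mm, Ī = 63.617 mm⁴.
Centroid: ȳ = ΣA·y / ΣA = 38.469 mm.
Transfer each piece to the horizontal centroidal axis using Ī + A·d² with d = y − 38.469:
  flange: d = -25.469 mm → contributes +1 832 959 mm⁴
  web: d = 42.531 mm → contributes +4 338 567 mm⁴
  hole: d = -25.469 mm → contributes −18 404 mm⁴
Total I = 6 153 122 mm⁴.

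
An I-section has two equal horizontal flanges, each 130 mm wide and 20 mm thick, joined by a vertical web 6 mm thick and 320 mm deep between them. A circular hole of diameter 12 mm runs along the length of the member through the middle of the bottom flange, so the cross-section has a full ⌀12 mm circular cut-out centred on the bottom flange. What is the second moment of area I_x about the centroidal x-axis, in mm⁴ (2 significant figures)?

I_x ≈ 1.6 × 10⁸ mm⁴

Decompose the section into non-overlapping parts with the origin at the bottom-left of its bounding rectangle.
Bottom flange: 130 × 20, A = 2 600 mm², y = 10 mm, Ī = 86 667 mm⁴.
Web: 6 × 320, A = 1 920 mm², y = 180 mm, Ī = 16 384 000 mm⁴.
Top flange: 130 × 20, A = 2 600 mm², y = 350 mm, Ī = 86 667 mm⁴.
Hole (subtracted): ⌀12, A = 113.1 mm², y = 10 mm, Ī = 1 018 mm⁴.
Centroid: ȳ = ΣA·y / ΣA = 182.7 mm.
Transfer each piece to the centroidal x-axis using Ī + A·d² with d = y − 182.7:
  bottom flange: d = -172.7 mm → contributes +77 671 889 mm⁴
  web: d = -2.744 mm → contributes +16 398 456 mm⁴
  top flange: d = 167.3 mm → contributes +72 820 596 mm⁴
  hole: d = -172.7 mm → contributes −3 375 896 mm⁴
Total I = 163 515 046 mm⁴.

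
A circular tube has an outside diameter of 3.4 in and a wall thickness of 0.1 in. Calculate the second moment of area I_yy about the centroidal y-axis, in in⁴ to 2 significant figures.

Break the section into simple shapes (no overlaps), measuring from the bottom-left corner of the bounding box.
Outer circle: ⌀3.4, A = 9.079 in², x = 1.7 in, Ī = 6.56 in⁴.
Bore (subtracted): ⌀3.2, A = 8.042 in², x = 1.7 in, Ī = 5.147 in⁴.
By symmetry the centroid is at mid-width, x̄ = 1.7 in.
All pieces are centred on the centroidal y-axis, so I = ΣĪ (holes subtracted) = 1.413 in⁴.

I_yy ≈ 1.4 in⁴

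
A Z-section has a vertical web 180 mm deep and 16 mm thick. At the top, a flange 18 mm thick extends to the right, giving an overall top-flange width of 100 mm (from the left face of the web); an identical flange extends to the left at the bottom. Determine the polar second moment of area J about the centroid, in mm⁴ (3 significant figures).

J ≈ 3.71 × 10⁷ mm⁴

Treat the section as a set of non-overlapping primitives; coordinates are from the bounding-box lower-left.
Web: 16 × 180, A = 2 880 mm², y = 90 mm, Ī = 7 776 000 mm⁴.
Top flange (beyond web): 84 × 18, A = 1 512 mm², y = 171 mm, Ī = 40 824 mm⁴.
Bottom flange (beyond web): 84 × 18, A = 1 512 mm², y = 9 mm, Ī = 40 824 mm⁴.
Centroid: ȳ = ΣA·y / ΣA = 90 mm.
Transfer each piece to the centroidal x-axis using Ī + A·d² with d = y − 90:
  web: d = 0 mm → contributes +7 776 000 mm⁴
  top flange (beyond web): d = 81 mm → contributes +9 961 056 mm⁴
  bottom flange (beyond web): d = -81 mm → contributes +9 961 056 mm⁴
Total I = 27 698 112 mm⁴.
For the y-axis: x̄ = 92 mm.
Repeating about the centroidal y-axis gives I_y = 9 399 552 mm⁴.
Polar second moment: J = I_x + I_y = 37 097 664 mm⁴.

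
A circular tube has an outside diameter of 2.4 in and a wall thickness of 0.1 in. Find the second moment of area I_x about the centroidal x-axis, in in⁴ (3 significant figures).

I_x ≈ 0.479 in⁴

Break the section into simple shapes (no overlaps), measuring from the bottom-left corner of the bounding box.
Outer circle: ⌀2.4, A = 4.5239 in², y = 1.2 in, Ī = 1.6286 in⁴.
Bore (subtracted): ⌀2.2, A = 3.8013 in², y = 1.2 in, Ī = 1.1499 in⁴.
By symmetry the centroid is at mid-height, ȳ = 1.2 in.
All pieces are centred on the centroidal x-axis, so I = ΣĪ (holes subtracted) = 0.4787 in⁴.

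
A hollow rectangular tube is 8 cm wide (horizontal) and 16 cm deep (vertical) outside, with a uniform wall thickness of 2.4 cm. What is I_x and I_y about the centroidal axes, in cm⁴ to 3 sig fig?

Split into non-overlapping primitives; take the origin at the lower-left of the bounding box.
Outer rectangle: 8 × 16, A = 128 cm², y = 8 cm, Ī = 2730.7 cm⁴.
Inner void (subtracted): 3.2 × 11.2, A = 35.84 cm², y = 8 cm, Ī = 374.65 cm⁴.
By symmetry the centroid is at mid-height, ȳ = 8 cm.
All pieces are centred on the centroidal x-axis, so I = ΣĪ (holes subtracted) = 2 356 cm⁴.
Repeating about the centroidal y-axis gives I_y = 652.08 cm⁴.

I_x ≈ 2360 cm⁴, I_y ≈ 652 cm⁴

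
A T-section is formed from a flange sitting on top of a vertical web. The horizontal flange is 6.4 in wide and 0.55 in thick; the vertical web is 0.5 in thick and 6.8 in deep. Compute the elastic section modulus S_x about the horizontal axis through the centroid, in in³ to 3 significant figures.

Decompose the section into non-overlapping parts with the origin at the bottom-left of its bounding rectangle.
Flange: 6.4 × 0.55, A = 3.52 in², y = 7.075 in, Ī = 0.088733 in⁴.
Web: 0.5 × 6.8, A = 3.4 in², y = 3.4 in, Ī = 13.101 in⁴.
Centroid: ȳ = ΣA·y / ΣA = 5.2694 in.
Transfer each piece to the horizontal axis through the centroid using Ī + A·d² with d = y − 5.2694:
  flange: d = 1.8056 in → contributes +11.565 in⁴
  web: d = -1.8694 in → contributes +24.983 in⁴
Total I = 36.548 in⁴.
Extreme fibre distance c = 5.2694 in; S = I/c = 6.9359 in³.

S_x ≈ 6.94 in³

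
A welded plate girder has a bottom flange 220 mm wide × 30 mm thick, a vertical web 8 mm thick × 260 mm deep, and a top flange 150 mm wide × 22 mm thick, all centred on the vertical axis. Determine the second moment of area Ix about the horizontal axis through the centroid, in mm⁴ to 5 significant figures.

Break the section into simple shapes (no overlaps), measuring from the bottom-left corner of the bounding box.
Bottom plate: 220 × 30, A = 6 600 mm², y = 15 mm, Ī = 495 000 mm⁴.
Web plate: 8 × 260, A = 2 080 mm², y = 160 mm, Ī = 11 717 333 mm⁴.
Top plate: 150 × 22, A = 3 300 mm², y = 301 mm, Ī = 133 100 mm⁴.
Centroid: ȳ = ΣA·y / ΣA = 118.9566 mm.
Transfer each piece to the horizontal axis through the centroid using Ī + A·d² with d = y − 118.9566:
  bottom plate: d = -103.9566 mm → contributes +71 821 025 mm⁴
  web plate: d = 41.04341 mm → contributes +15 221 221 mm⁴
  top plate: d = 182.0434 mm → contributes +109 494 445 mm⁴
Total I = 196 536 691 mm⁴.

Ix ≈ 1.9654 × 10⁸ mm⁴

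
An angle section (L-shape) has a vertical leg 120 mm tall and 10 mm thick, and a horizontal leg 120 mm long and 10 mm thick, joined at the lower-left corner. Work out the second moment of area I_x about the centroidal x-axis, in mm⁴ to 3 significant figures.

Decompose the section into non-overlapping parts with the origin at the bottom-left of its bounding rectangle.
Vertical leg: 10 × 120, A = 1 200 mm², y = 60 mm, Ī = 1 440 000 mm⁴.
Horizontal leg (remainder): 110 × 10, A = 1 100 mm², y = 5 mm, Ī = 9166.7 mm⁴.
Centroid: ȳ = ΣA·y / ΣA = 33.696 mm.
Transfer each piece to the centroidal x-axis using Ī + A·d² with d = y − 33.696:
  vertical leg: d = 26.304 mm → contributes +2 270 302 mm⁴
  horizontal leg (remainder): d = -28.696 mm → contributes +914 951 mm⁴
Total I = 3 185 254 mm⁴.

I_x ≈ 3.19 × 10⁶ mm⁴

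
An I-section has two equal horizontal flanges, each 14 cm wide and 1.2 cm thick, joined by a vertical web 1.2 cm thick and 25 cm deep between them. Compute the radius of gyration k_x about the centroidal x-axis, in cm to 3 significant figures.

Break the section into simple shapes (no overlaps), measuring from the bottom-left corner of the bounding box.
Bottom flange: 14 × 1.2, A = 16.8 cm², y = 0.6 cm, Ī = 2.016 cm⁴.
Web: 1.2 × 25, A = 30 cm², y = 13.7 cm, Ī = 1562.5 cm⁴.
Top flange: 14 × 1.2, A = 16.8 cm², y = 26.8 cm, Ī = 2.016 cm⁴.
By symmetry the centroid is at mid-height, ȳ = 13.7 cm.
Transfer each piece to the centroidal x-axis using Ī + A·d² with d = y − 13.7:
  bottom flange: d = -13.1 cm → contributes +2885.1 cm⁴
  web: d = 0 cm → contributes +1562.5 cm⁴
  top flange: d = 13.1 cm → contributes +2885.1 cm⁴
Total I = 7332.6 cm⁴.
Radius of gyration: k = √(I/A) = √(7332.6 / 63.6) = 10.737 cm.

k_x ≈ 10.7 cm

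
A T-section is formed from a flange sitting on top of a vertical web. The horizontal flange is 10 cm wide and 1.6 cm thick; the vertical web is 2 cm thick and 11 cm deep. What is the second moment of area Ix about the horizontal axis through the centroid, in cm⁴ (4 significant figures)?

Ix ≈ 592.9 cm⁴

Break the section into simple shapes (no overlaps), measuring from the bottom-left corner of the bounding box.
Flange: 10 × 1.6, A = 16 cm², y = 11.8 cm, Ī = 3.41333 cm⁴.
Web: 2 × 11, A = 22 cm², y = 5.5 cm, Ī = 221.833 cm⁴.
Centroid: ȳ = ΣA·y / ΣA = 8.15263 cm.
Transfer each piece to the horizontal axis through the centroid using Ī + A·d² with d = y − 8.15263:
  flange: d = 3.64737 cm → contributes +216.266 cm⁴
  web: d = -2.65263 cm → contributes +376.635 cm⁴
Total I = 592.901 cm⁴.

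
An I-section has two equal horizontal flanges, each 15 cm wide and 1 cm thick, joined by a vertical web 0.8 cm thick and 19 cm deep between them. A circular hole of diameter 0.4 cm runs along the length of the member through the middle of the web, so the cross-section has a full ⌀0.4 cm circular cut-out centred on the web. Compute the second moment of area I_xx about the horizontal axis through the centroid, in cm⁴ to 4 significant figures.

Decompose the section into non-overlapping parts with the origin at the bottom-left of its bounding rectangle.
Bottom flange: 15 × 1, A = 15 cm², y = 0.5 cm, Ī = 1.25 cm⁴.
Web: 0.8 × 19, A = 15.2 cm², y = 10.5 cm, Ī = 457.267 cm⁴.
Top flange: 15 × 1, A = 15 cm², y = 20.5 cm, Ī = 1.25 cm⁴.
Hole (subtracted): ⌀0.4, A = 0.125664 cm², y = 10.5 cm, Ī = 0.00125664 cm⁴.
By symmetry the centroid is at mid-height, ȳ = 10.5 cm.
Transfer each piece to the horizontal axis through the centroid using Ī + A·d² with d = y − 10.5:
  bottom flange: d = -10 cm → contributes +1501.25 cm⁴
  web: d = 0 cm → contributes +457.267 cm⁴
  top flange: d = 10 cm → contributes +1501.25 cm⁴
  hole: d = 0 cm → contributes −0.00125664 cm⁴
Total I = 3459.77 cm⁴.

I_xx ≈ 3460 cm⁴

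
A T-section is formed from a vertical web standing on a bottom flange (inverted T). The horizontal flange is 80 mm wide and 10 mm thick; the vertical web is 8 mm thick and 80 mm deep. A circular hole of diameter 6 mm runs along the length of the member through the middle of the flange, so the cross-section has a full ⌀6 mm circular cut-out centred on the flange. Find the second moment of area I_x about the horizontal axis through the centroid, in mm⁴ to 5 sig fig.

Split into non-overlapping primitives; take the origin at the lower-left of the bounding box.
Flange: 80 × 10, A = 800 mm², y = 5 mm, Ī = 6666.667 mm⁴.
Web: 8 × 80, A = 640 mm², y = 50 mm, Ī = 341333.3 mm⁴.
Hole (subtracted): ⌀6, A = 28.27433 mm², y = 5 mm, Ī = 63.61725 mm⁴.
Centroid: ȳ = ΣA·y / ΣA = 25.40056 mm.
Transfer each piece to the horizontal axis through the centroid using Ī + A·d² with d = y − 25.40056:
  flange: d = -20.40056 mm → contributes +339613.1 mm⁴
  web: d = 24.59944 mm → contributes +728 618 mm⁴
  hole: d = -20.40056 mm → contributes −11830.91 mm⁴
Total I = 1 056 400 mm⁴.

I_x ≈ 1.0564 × 10⁶ mm⁴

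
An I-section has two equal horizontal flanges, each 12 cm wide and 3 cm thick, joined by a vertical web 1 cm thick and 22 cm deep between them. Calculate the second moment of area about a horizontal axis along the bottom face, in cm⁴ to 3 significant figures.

I_base ≈ 3.06 × 10⁴ cm⁴

Split into non-overlapping primitives; take the origin at the lower-left of the bounding box.
Bottom flange: 12 × 3, A = 36 cm², y = 1.5 cm, Ī = 27 cm⁴.
Web: 1 × 22, A = 22 cm², y = 14 cm, Ī = 887.33 cm⁴.
Top flange: 12 × 3, A = 36 cm², y = 26.5 cm, Ī = 27 cm⁴.
Transfer each piece to a horizontal axis along the bottom face using Ī + A·d² with d = y − 0:
  bottom flange: d = 1.5 cm → contributes +108 cm⁴
  web: d = 14 cm → contributes +5199.3 cm⁴
  top flange: d = 26.5 cm → contributes +25 308 cm⁴
Total I = 30 615 cm⁴.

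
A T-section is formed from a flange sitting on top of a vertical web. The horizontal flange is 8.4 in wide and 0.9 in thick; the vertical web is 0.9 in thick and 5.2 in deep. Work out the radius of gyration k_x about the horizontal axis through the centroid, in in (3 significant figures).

Decompose the section into non-overlapping parts with the origin at the bottom-left of its bounding rectangle.
Flange: 8.4 × 0.9, A = 7.56 in², y = 5.65 in, Ī = 0.5103 in⁴.
Web: 0.9 × 5.2, A = 4.68 in², y = 2.6 in, Ī = 10.546 in⁴.
Centroid: ȳ = ΣA·y / ΣA = 4.4838 in.
Transfer each piece to the horizontal axis through the centroid using Ī + A·d² with d = y − 4.4838:
  flange: d = 1.1662 in → contributes +10.792 in⁴
  web: d = -1.8838 in → contributes +27.154 in⁴
Total I = 37.946 in⁴.
Radius of gyration: k = √(I/A) = √(37.946 / 12.24) = 1.7607 in.

k_x ≈ 1.76 in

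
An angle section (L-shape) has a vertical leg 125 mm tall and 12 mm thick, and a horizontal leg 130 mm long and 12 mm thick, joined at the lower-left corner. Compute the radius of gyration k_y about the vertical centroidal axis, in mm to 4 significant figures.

k_y ≈ 40.31 mm

Treat the section as a set of non-overlapping primitives; coordinates are from the bounding-box lower-left.
Vertical leg: 12 × 125, A = 1 500 mm², x = 6 mm, Ī = 18 000 mm⁴.
Horizontal leg (remainder): 118 × 12, A = 1 416 mm², x = 71 mm, Ī = 1 643 032 mm⁴.
Centroid: x̄ = ΣA·x / ΣA = 37.5638 mm.
Transfer each piece to the vertical centroidal axis using Ī + A·d² with d = x − 37.5638:
  vertical leg: d = -31.5638 mm → contributes +1 512 409 mm⁴
  horizontal leg (remainder): d = 33.4362 mm → contributes +3 226 092 mm⁴
Total I = 4 738 501 mm⁴.
Radius of gyration: k = √(I/A) = √(4 738 501 / 2 916) = 40.3113 mm.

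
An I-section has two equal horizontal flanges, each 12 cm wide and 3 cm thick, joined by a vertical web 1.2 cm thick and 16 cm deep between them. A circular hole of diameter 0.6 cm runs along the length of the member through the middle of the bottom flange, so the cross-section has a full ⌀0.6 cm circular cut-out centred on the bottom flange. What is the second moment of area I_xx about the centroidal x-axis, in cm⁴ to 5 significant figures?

Split into non-overlapping primitives; take the origin at the lower-left of the bounding box.
Bottom flange: 12 × 3, A = 36 cm², y = 1.5 cm, Ī = 27 cm⁴.
Web: 1.2 × 16, A = 19.2 cm², y = 11 cm, Ī = 409.6 cm⁴.
Top flange: 12 × 3, A = 36 cm², y = 20.5 cm, Ī = 27 cm⁴.
Hole (subtracted): ⌀0.6, A = 0.2827433 cm², y = 1.5 cm, Ī = 0.006361725 cm⁴.
Centroid: ȳ = ΣA·y / ΣA = 11.02954 cm.
Transfer each piece to the centroidal x-axis using Ī + A·d² with d = y − 11.02954:
  bottom flange: d = -9.529544 cm → contributes +3296.24 cm⁴
  web: d = -0.02954403 cm → contributes +409.6168 cm⁴
  top flange: d = 9.470456 cm → contributes +3255.823 cm⁴
  hole: d = -9.529544 cm → contributes −25.68291 cm⁴
Total I = 6935.997 cm⁴.

I_xx ≈ 6936.0 cm⁴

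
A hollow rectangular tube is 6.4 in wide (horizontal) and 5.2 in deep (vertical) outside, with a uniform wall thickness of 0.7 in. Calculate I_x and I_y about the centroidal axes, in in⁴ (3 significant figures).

I_x ≈ 52.1 in⁴, I_y ≈ 74.0 in⁴

Break the section into simple shapes (no overlaps), measuring from the bottom-left corner of the bounding box.
Outer rectangle: 6.4 × 5.2, A = 33.28 in², y = 2.6 in, Ī = 74.991 in⁴.
Inner void (subtracted): 5 × 3.8, A = 19 in², y = 2.6 in, Ī = 22.863 in⁴.
By symmetry the centroid is at mid-height, ȳ = 2.6 in.
All pieces are centred on the centroidal x-axis, so I = ΣĪ (holes subtracted) = 52.128 in⁴.
Repeating about the centroidal y-axis gives I_y = 74.012 in⁴.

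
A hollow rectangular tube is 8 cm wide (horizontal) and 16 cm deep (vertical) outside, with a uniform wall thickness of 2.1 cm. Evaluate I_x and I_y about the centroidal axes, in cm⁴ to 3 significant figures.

I_x ≈ 2210 cm⁴, I_y ≈ 629 cm⁴

Break the section into simple shapes (no overlaps), measuring from the bottom-left corner of the bounding box.
Outer rectangle: 8 × 16, A = 128 cm², y = 8 cm, Ī = 2730.7 cm⁴.
Inner void (subtracted): 3.8 × 11.8, A = 44.84 cm², y = 8 cm, Ī = 520.29 cm⁴.
By symmetry the centroid is at mid-height, ȳ = 8 cm.
All pieces are centred on the centroidal x-axis, so I = ΣĪ (holes subtracted) = 2210.4 cm⁴.
Repeating about the centroidal y-axis gives I_y = 628.71 cm⁴.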